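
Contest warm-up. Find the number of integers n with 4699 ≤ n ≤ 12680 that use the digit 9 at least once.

The integers in [4699, 12680] that use the digit 9 at least once: 4699, 4709, 4719, 4729, 4739, 4749, …, 12669, 12679.
2887 qualify.

2887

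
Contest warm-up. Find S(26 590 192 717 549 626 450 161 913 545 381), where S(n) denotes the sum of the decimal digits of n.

137

2+6+5+9+0+1+9+2+7+1+7+5+4+9+6+2+6+4+5+0+1+6+1+9+1+3+5+4+5+3+8+1 = 137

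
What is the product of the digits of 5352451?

3000

5×3×5×2×4×5×1 = 3000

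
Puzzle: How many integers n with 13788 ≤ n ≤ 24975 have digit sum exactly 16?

The integers in [13788, 24975] that have digit sum exactly 16: 13804, 13813, 13822, 13831, 13840, 13903, …, 24901, 24910.
660 qualify.

660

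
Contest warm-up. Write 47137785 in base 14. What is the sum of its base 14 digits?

45

47137785 in base 14 is 63906C9.
Digit sum: 6+3+9+0+6+12+9 = 45.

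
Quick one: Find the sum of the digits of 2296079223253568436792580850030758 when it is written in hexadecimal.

2296079223253568436792580850030758 in base 16 is 7134981A5C756C27CA6AFF1798A6.
Digit sum: 7+1+3+4+9+8+1+10+5+12+7+5+6+12+2+7+12+10+6+10+15+15+1+7+9+8+10+6 = 208.

208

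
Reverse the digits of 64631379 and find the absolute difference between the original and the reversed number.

Reverse of 64631379 is 97313646.
|64631379 − 97313646| = 32682267

32682267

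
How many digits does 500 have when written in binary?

500 in base 2 is 111110100, which has 9 digits.

9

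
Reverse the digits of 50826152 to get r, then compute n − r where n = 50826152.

25663347

Reverse of 50826152 is 25162805.
50826152 − 25162805 = 25663347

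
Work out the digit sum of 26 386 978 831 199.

80

2+6+3+8+6+9+7+8+8+3+1+1+9+9 = 80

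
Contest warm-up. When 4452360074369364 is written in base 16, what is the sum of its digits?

4452360074369364 in base 16 is FD165DCA51954.
Digit sum: 15+13+1+6+5+13+12+10+5+1+9+5+4 = 99.

99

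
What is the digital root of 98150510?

9+8+1+5+0+5+1+0 = 29
2+9 = 11
1+1 = 2

2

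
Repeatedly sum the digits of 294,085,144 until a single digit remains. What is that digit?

1

2+9+4+0+8+5+1+4+4 = 37
3+7 = 10
1+0 = 1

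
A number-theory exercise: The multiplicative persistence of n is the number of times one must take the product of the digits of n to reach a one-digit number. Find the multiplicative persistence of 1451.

1451 → 20 → 0 (2 steps)

2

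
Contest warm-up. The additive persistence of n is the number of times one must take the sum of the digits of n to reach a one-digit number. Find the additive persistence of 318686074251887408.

318686074251887408 → 86 → 14 → 5 (3 steps)

3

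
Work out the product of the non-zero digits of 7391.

189

7×3×9×1 = 189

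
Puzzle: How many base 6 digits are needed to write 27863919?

10

27863919 in base 6 is 2433115343, which has 10 digits.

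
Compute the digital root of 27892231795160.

2+7+8+9+2+2+3+1+7+9+5+1+6+0 = 62
6+2 = 8
(Equivalently, 27892231795160 mod 9 = 8.)

8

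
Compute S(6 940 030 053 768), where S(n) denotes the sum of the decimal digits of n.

6+9+4+0+0+3+0+0+5+3+7+6+8 = 51

51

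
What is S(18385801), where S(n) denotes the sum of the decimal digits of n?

1+8+3+8+5+8+0+1 = 34

34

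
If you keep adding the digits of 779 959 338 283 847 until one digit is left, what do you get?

2

7+7+9+9+5+9+3+3+8+2+8+3+8+4+7 = 92
9+2 = 11
1+1 = 2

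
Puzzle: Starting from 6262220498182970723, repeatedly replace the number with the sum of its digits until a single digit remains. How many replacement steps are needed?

2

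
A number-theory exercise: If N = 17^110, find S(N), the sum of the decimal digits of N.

17^110 = 2235534371737781676471481106869168774683632990207206165205681049579049219810734727896505785102349994765800270836204275585382317719892449
Sum of its 136 digits: 631.

631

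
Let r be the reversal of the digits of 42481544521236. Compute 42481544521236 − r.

-20730999997188

Reverse of 42481544521236 is 63212544518424.
42481544521236 − 63212544518424 = -20730999997188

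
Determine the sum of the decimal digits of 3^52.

3^52 = 6461081889226673298932241
Sum of its 25 digits: 117.

117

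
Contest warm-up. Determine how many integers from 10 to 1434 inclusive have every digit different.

913

The integers in [10, 1434] that have every digit different: 10, 12, 13, 14, 15, 16, …, 1430, 1432.
913 qualify.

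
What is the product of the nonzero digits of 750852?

2800

7×5×8×5×2 = 2800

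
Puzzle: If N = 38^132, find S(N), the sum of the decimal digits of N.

38^132 = 33996542698766647873935177904878921486911818964713906430235109436677219406359200149171797444493405962760288524063958462628176745110586469399066907752206195048309055612974299585703587509007258207706093249888256
Sum of its 209 digits: 1000.

1000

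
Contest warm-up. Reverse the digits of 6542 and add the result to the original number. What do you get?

8998

Reverse of 6542 is 2456.
6542 + 2456 = 8998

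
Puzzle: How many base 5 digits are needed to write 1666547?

1666547 in base 5 is 411312142, which has 9 digits.

9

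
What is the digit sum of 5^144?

460

5^144 = 44841550858394146269559346665277316200968382140048504696226185084473314645947539247572422027587890625
Sum of its 101 digits: 460.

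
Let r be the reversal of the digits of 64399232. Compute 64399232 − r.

Reverse of 64399232 is 23299346.
64399232 − 23299346 = 41099886

41099886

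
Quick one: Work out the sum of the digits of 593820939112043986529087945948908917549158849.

239

5+9+3+8+2+0+9+3+9+1+1+2+0+4+3+9+8+6+5+2+9+0+8+7+9+4+5+9+4+8+9+0+8+9+1+7+5+4+9+1+5+8+8+4+9 = 239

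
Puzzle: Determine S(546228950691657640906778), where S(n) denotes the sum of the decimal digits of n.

122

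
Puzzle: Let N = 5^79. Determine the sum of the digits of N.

221

5^79 = 16543612251060553497428173841399257071316242218017578125
Sum of its 56 digits: 221.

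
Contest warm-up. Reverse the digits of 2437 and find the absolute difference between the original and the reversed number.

Reverse of 2437 is 7342.
|2437 − 7342| = 4905

4905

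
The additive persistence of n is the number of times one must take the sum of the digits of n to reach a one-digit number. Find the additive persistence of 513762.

513762 → 24 → 6 (2 steps)

2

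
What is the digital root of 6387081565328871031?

1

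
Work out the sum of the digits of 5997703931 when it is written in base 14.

5997703931 in base 14 is 40C7B2239.
Digit sum: 4+0+12+7+11+2+2+3+9 = 50.

50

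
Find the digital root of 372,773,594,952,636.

6

3+7+2+7+7+3+5+9+4+9+5+2+6+3+6 = 78
7+8 = 15
1+5 = 6
(Equivalently, 372,773,594,952,636 mod 9 = 6.)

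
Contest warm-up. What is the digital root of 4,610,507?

5

4+6+1+0+5+0+7 = 23
2+3 = 5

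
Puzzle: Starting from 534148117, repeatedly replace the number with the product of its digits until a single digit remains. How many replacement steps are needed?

2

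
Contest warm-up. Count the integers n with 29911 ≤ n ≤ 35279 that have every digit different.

The integers in [29911, 35279] that have every digit different: 30124, 30125, 30126, 30127, 30128, 30129, …, 35278, 35279.
1458 qualify.

1458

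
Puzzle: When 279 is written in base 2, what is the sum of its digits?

5

279 in base 2 is 100010111.
Digit sum: 1+0+0+0+1+0+1+1+1 = 5.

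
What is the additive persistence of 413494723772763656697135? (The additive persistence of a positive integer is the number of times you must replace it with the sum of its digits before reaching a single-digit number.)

413494723772763656697135 → 117 → 9 (2 steps)

2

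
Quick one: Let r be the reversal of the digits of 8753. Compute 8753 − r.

5175

Reverse of 8753 is 3578.
8753 − 3578 = 5175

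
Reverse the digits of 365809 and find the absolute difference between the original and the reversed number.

542754

Reverse of 365809 is 908563.
|365809 − 908563| = 542754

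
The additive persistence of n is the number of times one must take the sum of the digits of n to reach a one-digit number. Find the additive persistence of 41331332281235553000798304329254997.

41331332281235553000798304329254997 → 135 → 9 (2 steps)

2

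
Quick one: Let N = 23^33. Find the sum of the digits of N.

23^33 = 865004941741938633917747707002884268046728983
Sum of its 45 digits: 215.

215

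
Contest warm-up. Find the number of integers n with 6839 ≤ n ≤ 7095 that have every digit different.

The integers in [6839, 7095] that have every digit different: 6839, 6840, 6841, 6842, 6843, 6845, …, 7094, 7095.
139 qualify.

139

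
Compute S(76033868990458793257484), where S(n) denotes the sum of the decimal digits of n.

7+6+0+3+3+8+6+8+9+9+0+4+5+8+7+9+3+2+5+7+4+8+4 = 125

125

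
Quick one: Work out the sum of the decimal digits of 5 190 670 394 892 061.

5+1+9+0+6+7+0+3+9+4+8+9+2+0+6+1 = 70

70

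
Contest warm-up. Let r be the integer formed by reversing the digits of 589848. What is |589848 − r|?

Reverse of 589848 is 848985.
|589848 − 848985| = 259137

259137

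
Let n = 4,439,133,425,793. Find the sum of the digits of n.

4+4+3+9+1+3+3+4+2+5+7+9+3 = 57

57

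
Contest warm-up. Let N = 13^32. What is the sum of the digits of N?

169

13^32 = 442779263776840698304313192148785281
Sum of its 36 digits: 169.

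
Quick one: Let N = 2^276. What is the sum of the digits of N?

361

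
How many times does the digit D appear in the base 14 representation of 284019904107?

284019904107 in base 14 is DA64AB1D59.
The digit D appears 2 times.

2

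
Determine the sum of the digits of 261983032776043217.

71

2+6+1+9+8+3+0+3+2+7+7+6+0+4+3+2+1+7 = 71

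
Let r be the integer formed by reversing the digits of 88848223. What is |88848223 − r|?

56563335

Reverse of 88848223 is 32284888.
|88848223 − 32284888| = 56563335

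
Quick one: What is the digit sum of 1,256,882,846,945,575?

1+2+5+6+8+8+2+8+4+6+9+4+5+5+7+5 = 85

85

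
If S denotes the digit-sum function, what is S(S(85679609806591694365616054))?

First digit sum: 134.
1+3+4 = 8.

8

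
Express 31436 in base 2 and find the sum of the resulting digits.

9

31436 in base 2 is 111101011001100.
Digit sum: 1+1+1+1+0+1+0+1+1+0+0+1+1+0+0 = 9.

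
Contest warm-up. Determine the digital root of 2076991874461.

2+0+7+6+9+9+1+8+7+4+4+6+1 = 64
6+4 = 10
1+0 = 1

1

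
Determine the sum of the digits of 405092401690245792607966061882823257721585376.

199

4+0+5+0+9+2+4+0+1+6+9+0+2+4+5+7+9+2+6+0+7+9+6+6+0+6+1+8+8+2+8+2+3+2+5+7+7+2+1+5+8+5+3+7+6 = 199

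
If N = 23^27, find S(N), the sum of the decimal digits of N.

23^27 = 5843211045545439551605946764725979847
Sum of its 37 digits: 179.

179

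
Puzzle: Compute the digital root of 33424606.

3+3+4+2+4+6+0+6 = 28
2+8 = 10
1+0 = 1

1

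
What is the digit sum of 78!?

423

78! = 11324281178206297831457521158732046228731749579488251990048962825668835325234200766245086213177344000000000000000000
Sum of its 116 digits: 423.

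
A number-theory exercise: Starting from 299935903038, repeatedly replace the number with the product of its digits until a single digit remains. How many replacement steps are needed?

1

299935903038 → 0 (1 step)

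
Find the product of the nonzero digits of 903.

27

9×3 = 27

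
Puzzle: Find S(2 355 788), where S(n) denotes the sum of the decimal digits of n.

2+3+5+5+7+8+8 = 38

38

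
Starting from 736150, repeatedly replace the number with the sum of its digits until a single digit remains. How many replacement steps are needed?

2

736150 → 22 → 4 (2 steps)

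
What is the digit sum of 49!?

225

49! = 608281864034267560872252163321295376887552831379210240000000000
Sum of its 63 digits: 225.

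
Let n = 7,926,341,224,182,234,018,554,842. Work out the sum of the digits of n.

97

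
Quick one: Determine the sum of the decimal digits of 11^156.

784

11^156 = 2865885826865502860706209713343537615899546066000117052058772356863645508827770177698297181941989172868591385796617874215765207338063344812066666055829387758580561
Sum of its 163 digits: 784.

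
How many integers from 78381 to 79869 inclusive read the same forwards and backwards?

15

The integers in [78381, 79869] that read the same forwards and backwards: 78387, 78487, 78587, 78687, 78787, 78887, …, 79697, 79797.
15 qualify.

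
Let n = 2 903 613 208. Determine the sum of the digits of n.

34

2+9+0+3+6+1+3+2+0+8 = 34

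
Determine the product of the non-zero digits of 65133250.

2700

6×5×1×3×3×2×5 = 2700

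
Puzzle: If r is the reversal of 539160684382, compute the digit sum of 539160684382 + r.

Reversal of 539160684382 is 283486061935; 539160684382 + 283486061935 = 822646746317.
Digit sum of 822646746317: 8+2+2+6+4+6+7+4+6+3+1+7 = 56.

56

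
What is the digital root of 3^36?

9

The digital root of n equals n mod 9 (or 9 when 9 | n), so we need 3^36 mod 9.
3^36 ≡ 0 (mod 9), so the digital root is 9.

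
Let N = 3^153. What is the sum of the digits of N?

3^153 = 9989689095948428268966921126195809393034773710522520293009978943147202723
Sum of its 73 digits: 351.

351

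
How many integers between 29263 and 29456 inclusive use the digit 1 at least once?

37

The integers in [29263, 29456] that use the digit 1 at least once: 29271, 29281, 29291, 29301, 29310, 29311, …, 29441, 29451.
37 qualify.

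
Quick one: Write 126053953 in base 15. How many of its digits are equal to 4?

1

126053953 in base 15 is B0EE4BD.
The digit 4 appears 1 time.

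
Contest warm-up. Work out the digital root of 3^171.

The digital root of n equals n mod 9 (or 9 when 9 | n), so we need 3^171 mod 9.
3^171 ≡ 0 (mod 9), so the digital root is 9.

9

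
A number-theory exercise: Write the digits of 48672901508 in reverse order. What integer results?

Reversing 48672901508 gives 80510927684.

80510927684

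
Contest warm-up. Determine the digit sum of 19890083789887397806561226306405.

158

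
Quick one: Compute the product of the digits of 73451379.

7×3×4×5×1×3×7×9 = 79380

79380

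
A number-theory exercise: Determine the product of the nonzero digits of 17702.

98

1×7×7×2 = 98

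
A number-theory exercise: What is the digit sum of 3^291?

3^291 = 6954807654249269724702841405379683786336620211621065715159284157819895197759440969049443995106891296461438014560686584505081173234044392347
Sum of its 139 digits: 639.

639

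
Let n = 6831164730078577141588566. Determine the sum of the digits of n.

117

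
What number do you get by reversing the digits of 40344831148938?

83984113844304

Reversing 40344831148938 gives 83984113844304.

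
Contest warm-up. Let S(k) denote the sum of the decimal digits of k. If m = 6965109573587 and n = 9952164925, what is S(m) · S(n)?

3692

S(6965109573587) = 6+9+6+5+1+0+9+5+7+3+5+8+7 = 71.
S(9952164925) = 9+9+5+2+1+6+4+9+2+5 = 52.
71 · 52 = 3692.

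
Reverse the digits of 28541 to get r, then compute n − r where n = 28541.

13959

Reverse of 28541 is 14582.
28541 − 14582 = 13959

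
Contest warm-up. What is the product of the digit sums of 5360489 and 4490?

595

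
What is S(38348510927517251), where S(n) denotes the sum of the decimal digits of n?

3+8+3+4+8+5+1+0+9+2+7+5+1+7+2+5+1 = 71

71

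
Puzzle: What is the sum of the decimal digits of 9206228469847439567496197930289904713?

192

9+2+0+6+2+2+8+4+6+9+8+4+7+4+3+9+5+6+7+4+9+6+1+9+7+9+3+0+2+8+9+9+0+4+7+1+3 = 192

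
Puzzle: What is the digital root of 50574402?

9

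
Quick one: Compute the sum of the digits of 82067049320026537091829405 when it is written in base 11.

105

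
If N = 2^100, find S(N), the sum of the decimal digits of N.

115

2^100 = 1267650600228229401496703205376
Sum of its 31 digits: 115.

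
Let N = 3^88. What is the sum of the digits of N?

198

3^88 = 969773729787523602876821942164080815560161
Sum of its 42 digits: 198.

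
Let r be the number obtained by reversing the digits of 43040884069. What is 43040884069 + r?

139089688103

Reverse of 43040884069 is 96048804034.
43040884069 + 96048804034 = 139089688103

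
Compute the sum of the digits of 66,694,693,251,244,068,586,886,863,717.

154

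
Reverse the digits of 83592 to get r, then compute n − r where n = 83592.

Reverse of 83592 is 29538.
83592 − 29538 = 54054

54054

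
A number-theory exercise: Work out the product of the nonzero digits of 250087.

560

2×5×8×7 = 560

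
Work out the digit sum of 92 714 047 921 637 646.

9+2+7+1+4+0+4+7+9+2+1+6+3+7+6+4+6 = 78

78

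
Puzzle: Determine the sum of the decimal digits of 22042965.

2+2+0+4+2+9+6+5 = 30

30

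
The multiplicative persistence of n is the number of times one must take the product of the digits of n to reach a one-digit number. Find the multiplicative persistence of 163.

163 → 18 → 8 (2 steps)

2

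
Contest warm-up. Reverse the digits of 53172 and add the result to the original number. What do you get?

80307

Reverse of 53172 is 27135.
53172 + 27135 = 80307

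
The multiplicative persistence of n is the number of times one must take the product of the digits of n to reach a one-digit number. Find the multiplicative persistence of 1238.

3

1238 → 48 → 32 → 6 (3 steps)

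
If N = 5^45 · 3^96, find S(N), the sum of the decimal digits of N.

369

5^45 · 3^96 = 180838396805027695065599253966255850823762793908144885790534317493438720703125
Sum of its 78 digits: 369.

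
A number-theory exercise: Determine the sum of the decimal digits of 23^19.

23^19 = 74615470927590710561908487
Sum of its 26 digits: 122.

122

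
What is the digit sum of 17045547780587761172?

1+7+0+4+5+5+4+7+7+8+0+5+8+7+7+6+1+1+7+2 = 92

92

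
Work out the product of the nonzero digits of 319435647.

3×1×9×4×3×5×6×4×7 = 272160

272160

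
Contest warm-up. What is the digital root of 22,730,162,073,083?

2+2+7+3+0+1+6+2+0+7+3+0+8+3 = 44
4+4 = 8
(Equivalently, 22,730,162,073,083 mod 9 = 8.)

8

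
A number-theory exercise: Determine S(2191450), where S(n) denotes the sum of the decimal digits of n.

2+1+9+1+4+5+0 = 22

22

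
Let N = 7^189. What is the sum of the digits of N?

7^189 = 5290900114688003880913929262431876014847986380655669744284715863995739103511564781266088714863127732599055455273608421617379187160310202302336814279024706709607
Sum of its 160 digits: 703.

703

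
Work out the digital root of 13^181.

4

The digital root of n equals n mod 9 (or 9 when 9 | n), so we need 13^181 mod 9.
13^181 ≡ 4 (mod 9), so the digital root is 4.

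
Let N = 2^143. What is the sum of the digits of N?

185

2^143 = 11150372599265311570767859136324180752990208
Sum of its 44 digits: 185.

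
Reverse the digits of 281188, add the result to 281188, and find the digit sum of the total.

Reversal of 281188 is 881182; 281188 + 881182 = 1162370.
Digit sum of 1162370: 1+1+6+2+3+7+0 = 20.

20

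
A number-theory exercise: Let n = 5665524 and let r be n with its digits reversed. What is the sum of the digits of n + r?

39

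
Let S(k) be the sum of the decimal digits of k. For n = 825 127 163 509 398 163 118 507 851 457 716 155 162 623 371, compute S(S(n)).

First digit sum: 187.
1+8+7 = 16.

16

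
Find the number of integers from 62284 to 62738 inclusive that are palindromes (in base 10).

5

The integers in [62284, 62738] that are palindromes (in base 10): 62326, 62426, 62526, 62626, 62726.
5 qualify.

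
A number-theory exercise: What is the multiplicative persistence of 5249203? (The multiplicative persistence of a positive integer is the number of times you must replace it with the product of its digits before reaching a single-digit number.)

1

5249203 → 0 (1 step)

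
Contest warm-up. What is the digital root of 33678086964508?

3+3+6+7+8+0+8+6+9+6+4+5+0+8 = 73
7+3 = 10
1+0 = 1

1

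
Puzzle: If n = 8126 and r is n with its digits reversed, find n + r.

Reverse of 8126 is 6218.
8126 + 6218 = 14344

14344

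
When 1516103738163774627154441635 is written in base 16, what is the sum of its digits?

150

1516103738163774627154441635 in base 16 is 4E6177454DF03E2676B35A3.
Digit sum: 4+14+6+1+7+7+4+5+4+13+15+0+3+14+2+6+7+6+11+3+5+10+3 = 150.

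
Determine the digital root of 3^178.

9

The digital root of n equals n mod 9 (or 9 when 9 | n), so we need 3^178 mod 9.
3^178 ≡ 0 (mod 9), so the digital root is 9.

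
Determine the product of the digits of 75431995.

170100

7×5×4×3×1×9×9×5 = 170100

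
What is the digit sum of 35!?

35! = 10333147966386144929666651337523200000000
Sum of its 41 digits: 144.

144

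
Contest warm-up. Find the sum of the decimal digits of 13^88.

409

13^88 = 106417978041190602791946491060293881007083613449188338481130625710173112177685960349236066114669921
Sum of its 99 digits: 409.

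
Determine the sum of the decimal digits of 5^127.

419

5^127 = 58774717541114375398436826861112283890933277838604376075437585313920862972736358642578125
Sum of its 89 digits: 419.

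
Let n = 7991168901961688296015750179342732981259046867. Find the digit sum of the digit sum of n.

11

First digit sum: 227.
2+2+7 = 11.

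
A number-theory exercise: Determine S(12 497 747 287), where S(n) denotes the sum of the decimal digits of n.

58

1+2+4+9+7+7+4+7+2+8+7 = 58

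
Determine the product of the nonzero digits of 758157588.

7×5×8×1×5×7×5×8×8 = 3136000

3136000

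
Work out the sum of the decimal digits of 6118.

6+1+1+8 = 16

16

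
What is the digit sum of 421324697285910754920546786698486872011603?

195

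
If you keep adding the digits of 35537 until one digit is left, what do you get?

3+5+5+3+7 = 23
2+3 = 5

5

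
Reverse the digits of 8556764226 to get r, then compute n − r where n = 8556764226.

2332087668

Reverse of 8556764226 is 6224676558.
8556764226 − 6224676558 = 2332087668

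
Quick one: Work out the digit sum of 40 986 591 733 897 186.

94

4+0+9+8+6+5+9+1+7+3+3+8+9+7+1+8+6 = 94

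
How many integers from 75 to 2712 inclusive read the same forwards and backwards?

110

The integers in [75, 2712] that read the same forwards and backwards: 77, 88, 99, 101, 111, 121, …, 2552, 2662.
110 qualify.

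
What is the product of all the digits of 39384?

3×9×3×8×4 = 2592

2592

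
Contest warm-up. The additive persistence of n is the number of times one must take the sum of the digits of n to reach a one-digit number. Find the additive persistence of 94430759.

2

94430759 → 41 → 5 (2 steps)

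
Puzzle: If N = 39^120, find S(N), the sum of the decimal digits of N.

882

39^120 = 84674539452157894517301558918591971046152694237756545013832897057764162578909411979743144785988616455315414097095398703250722251802768549905922499385040733658331608065087680000578925039259201
Sum of its 191 digits: 882.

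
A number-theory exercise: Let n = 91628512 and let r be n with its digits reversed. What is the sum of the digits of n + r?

Reversal of 91628512 is 21582619; 91628512 + 21582619 = 113211131.
Digit sum of 113211131: 1+1+3+2+1+1+1+3+1 = 14.

14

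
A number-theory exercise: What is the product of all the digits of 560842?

0

5×6×0×8×4×2 = 0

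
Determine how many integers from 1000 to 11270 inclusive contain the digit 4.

3493

The integers in [1000, 11270] that contain the digit 4: 1004, 1014, 1024, 1034, 1040, 1041, …, 11254, 11264.
3493 qualify.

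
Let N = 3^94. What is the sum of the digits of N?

3^94 = 706965049015104706497203195837614914543357369
Sum of its 45 digits: 198.

198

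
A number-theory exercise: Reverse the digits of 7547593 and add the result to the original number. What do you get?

Reverse of 7547593 is 3957457.
7547593 + 3957457 = 11505050

11505050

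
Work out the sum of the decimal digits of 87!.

495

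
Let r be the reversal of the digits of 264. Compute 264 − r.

-198

Reverse of 264 is 462.
264 − 462 = -198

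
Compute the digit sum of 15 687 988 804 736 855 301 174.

114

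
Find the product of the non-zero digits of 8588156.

8×5×8×8×1×5×6 = 76800

76800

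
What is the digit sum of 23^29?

23^29 = 3091058643093537522799545838540043339063
Sum of its 40 digits: 173.

173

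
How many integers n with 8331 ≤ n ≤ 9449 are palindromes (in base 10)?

12

The integers in [8331, 9449] that are palindromes (in base 10): 8338, 8448, 8558, 8668, 8778, 8888, …, 9339, 9449.
12 qualify.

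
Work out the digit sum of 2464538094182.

2+4+6+4+5+3+8+0+9+4+1+8+2 = 56

56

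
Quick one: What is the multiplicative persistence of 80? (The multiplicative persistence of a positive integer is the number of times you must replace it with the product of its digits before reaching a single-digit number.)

1

80 → 0 (1 step)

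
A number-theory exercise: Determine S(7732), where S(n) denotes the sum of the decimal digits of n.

19

7+7+3+2 = 19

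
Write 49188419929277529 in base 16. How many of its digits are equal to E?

49188419929277529 in base 16 is AEC09B78F28459.
The digit E appears 1 time.

1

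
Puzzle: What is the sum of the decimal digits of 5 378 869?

46

5+3+7+8+8+6+9 = 46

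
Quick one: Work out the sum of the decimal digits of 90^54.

90^54 = 3381391913522726342930221472392241170198527451848561000000000000000000000000000000000000000000000000000000
Sum of its 106 digits: 207.

207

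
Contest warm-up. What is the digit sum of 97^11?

97^11 = 7153014030880804126753
Sum of its 22 digits: 76.

76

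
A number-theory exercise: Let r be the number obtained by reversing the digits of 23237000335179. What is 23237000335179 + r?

Reverse of 23237000335179 is 97153300073232.
23237000335179 + 97153300073232 = 120390300408411

120390300408411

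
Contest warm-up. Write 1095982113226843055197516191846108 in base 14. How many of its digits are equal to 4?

1095982113226843055197516191846108 in base 14 is 8C39B4A26034BC392D16475A04C56.
The digit 4 appears 4 times.

4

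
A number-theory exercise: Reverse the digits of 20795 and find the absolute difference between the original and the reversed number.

Reverse of 20795 is 59702.
|20795 − 59702| = 38907

38907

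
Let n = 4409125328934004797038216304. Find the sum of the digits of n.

4+4+0+9+1+2+5+3+2+8+9+3+4+0+0+4+7+9+7+0+3+8+2+1+6+3+0+4 = 108

108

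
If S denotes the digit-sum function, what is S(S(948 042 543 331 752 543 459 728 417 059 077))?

First digit sum: 147.
1+4+7 = 12.

12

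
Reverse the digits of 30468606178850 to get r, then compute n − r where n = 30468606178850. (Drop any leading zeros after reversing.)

Reverse of 30468606178850 is 5887160686403.
30468606178850 − 5887160686403 = 24581445492447

24581445492447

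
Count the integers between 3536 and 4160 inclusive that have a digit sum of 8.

The integers in [3536, 4160] that have a digit sum of 8: 4004, 4013, 4022, 4031, 4040, 4103, 4112, 4121, 4130.
9 qualify.

9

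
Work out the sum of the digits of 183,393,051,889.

1+8+3+3+9+3+0+5+1+8+8+9 = 58

58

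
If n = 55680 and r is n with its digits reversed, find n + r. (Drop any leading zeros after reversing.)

64335

Reverse of 55680 is 8655.
55680 + 8655 = 64335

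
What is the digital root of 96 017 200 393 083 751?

9+6+0+1+7+2+0+0+3+9+3+0+8+3+7+5+1 = 64
6+4 = 10
1+0 = 1
(Equivalently, 96 017 200 393 083 751 mod 9 = 1.)

1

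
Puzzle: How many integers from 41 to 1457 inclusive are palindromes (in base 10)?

The integers in [41, 1457] that are palindromes (in base 10): 44, 55, 66, 77, 88, 99, …, 1331, 1441.
101 qualify.

101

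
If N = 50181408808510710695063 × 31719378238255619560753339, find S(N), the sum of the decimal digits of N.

236

50181408808510710695063 × 31719378238255619560753339 = 1591723086525683495688510420692547948516588065357
Sum of its 49 digits: 236.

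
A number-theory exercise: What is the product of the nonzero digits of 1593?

1×5×9×3 = 135

135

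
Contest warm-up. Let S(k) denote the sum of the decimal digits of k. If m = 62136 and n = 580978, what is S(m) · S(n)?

S(62136) = 6+2+1+3+6 = 18.
S(580978) = 5+8+0+9+7+8 = 37.
18 · 37 = 666.

666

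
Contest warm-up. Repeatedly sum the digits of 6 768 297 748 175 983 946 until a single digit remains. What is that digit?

8

6+7+6+8+2+9+7+7+4+8+1+7+5+9+8+3+9+4+6 = 116
1+1+6 = 8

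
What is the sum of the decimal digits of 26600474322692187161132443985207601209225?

2+6+6+0+0+4+7+4+3+2+2+6+9+2+1+8+7+1+6+1+1+3+2+4+4+3+9+8+5+2+0+7+6+0+1+2+0+9+2+2+5 = 152

152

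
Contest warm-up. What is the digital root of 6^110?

9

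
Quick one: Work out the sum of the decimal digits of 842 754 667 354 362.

72

8+4+2+7+5+4+6+6+7+3+5+4+3+6+2 = 72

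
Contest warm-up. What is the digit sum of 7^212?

733

7^212 = 144805308440501121434131612130143931266257302453677001528647260243312450719074743842352201627421892404370924319695856914037185584256382471906267417899026734918565594568968961407201
Sum of its 180 digits: 733.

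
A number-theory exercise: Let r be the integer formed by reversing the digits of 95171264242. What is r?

Reversing 95171264242 gives 24246217159.

24246217159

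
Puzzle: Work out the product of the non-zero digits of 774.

7×7×4 = 196

196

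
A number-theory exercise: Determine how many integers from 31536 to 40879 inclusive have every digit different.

The integers in [31536, 40879] that have every digit different: 31540, 31542, 31546, 31547, 31548, 31549, …, 40876, 40879.
2838 qualify.

2838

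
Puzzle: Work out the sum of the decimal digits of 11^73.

308

11^73 = 10511531995000535984031884072175901907076711472855517023410896501859452159531
Sum of its 77 digits: 308.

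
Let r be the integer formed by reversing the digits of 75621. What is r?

Reversing 75621 gives 12657.

12657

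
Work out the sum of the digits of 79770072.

7+9+7+7+0+0+7+2 = 39

39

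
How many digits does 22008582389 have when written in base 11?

22008582389 in base 11 is 93742A8772, which has 10 digits.

10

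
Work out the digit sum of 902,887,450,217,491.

9+0+2+8+8+7+4+5+0+2+1+7+4+9+1 = 67

67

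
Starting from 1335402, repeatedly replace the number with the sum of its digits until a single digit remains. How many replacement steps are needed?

2

1335402 → 18 → 9 (2 steps)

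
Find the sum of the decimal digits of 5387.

5+3+8+7 = 23

23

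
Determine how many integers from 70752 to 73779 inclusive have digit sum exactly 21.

226

The integers in [70752, 73779] that have digit sum exactly 21: 70752, 70761, 70770, 70806, 70815, 70824, …, 73731, 73740.
226 qualify.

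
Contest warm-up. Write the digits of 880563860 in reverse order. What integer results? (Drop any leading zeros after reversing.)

Reversing 880563860 gives 68365088.

68365088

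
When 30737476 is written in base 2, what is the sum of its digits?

9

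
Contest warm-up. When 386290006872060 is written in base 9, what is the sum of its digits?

68

386290006872060 in base 9 is 1778658022380623.
Digit sum: 1+7+7+8+6+5+8+0+2+2+3+8+0+6+2+3 = 68.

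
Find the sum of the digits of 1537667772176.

1+5+3+7+6+6+7+7+7+2+1+7+6 = 65

65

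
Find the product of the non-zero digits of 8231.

48

8×2×3×1 = 48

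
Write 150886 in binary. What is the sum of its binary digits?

150886 in base 2 is 100100110101100110.
Digit sum: 1+0+0+1+0+0+1+1+0+1+0+1+1+0+0+1+1+0 = 9.

9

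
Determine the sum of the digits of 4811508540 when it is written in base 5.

32

4811508540 in base 5 is 34323221233130.
Digit sum: 3+4+3+2+3+2+2+1+2+3+3+1+3+0 = 32.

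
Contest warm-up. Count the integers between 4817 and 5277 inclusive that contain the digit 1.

The integers in [4817, 5277] that contain the digit 1: 4817, 4818, 4819, 4821, 4831, 4841, …, 5261, 5271.
166 qualify.

166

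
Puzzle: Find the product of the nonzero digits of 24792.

1008

2×4×7×9×2 = 1008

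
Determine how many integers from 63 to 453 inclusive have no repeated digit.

The integers in [63, 453] that have no repeated digit: 63, 64, 65, 67, 68, 69, …, 452, 453.
285 qualify.

285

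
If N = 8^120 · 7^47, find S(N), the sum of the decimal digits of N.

8^120 · 7^47 = 12314203312791852617026224748286393404515025232631681947296988539328691119154775819887115039852386112461922541202432068968724800624089437774930771968
Sum of its 149 digits: 652.

652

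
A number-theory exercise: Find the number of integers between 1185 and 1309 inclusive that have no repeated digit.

The integers in [1185, 1309] that have no repeated digit: 1203, 1204, 1205, 1206, 1207, 1208, …, 1308, 1309.
63 qualify.

63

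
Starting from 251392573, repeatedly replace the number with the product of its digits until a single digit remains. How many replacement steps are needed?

251392573 → 56700 → 0 (2 steps)

2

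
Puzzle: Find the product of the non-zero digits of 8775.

1960

8×7×7×5 = 1960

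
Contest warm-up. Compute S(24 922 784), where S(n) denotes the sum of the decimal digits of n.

2+4+9+2+2+7+8+4 = 38

38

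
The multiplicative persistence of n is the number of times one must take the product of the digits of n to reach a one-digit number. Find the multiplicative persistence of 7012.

7012 → 0 (1 step)

1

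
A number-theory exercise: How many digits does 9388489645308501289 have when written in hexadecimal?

16

9388489645308501289 in base 16 is 824A9D970E0BDD29, which has 16 digits.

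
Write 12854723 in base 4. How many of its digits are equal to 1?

3

12854723 in base 4 is 301002113003.
The digit 1 appears 3 times.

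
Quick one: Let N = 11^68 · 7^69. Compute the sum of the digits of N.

11^68 · 7^69 = 1338034624098615141763126008804388543496766006010675423684865208835825776375578542333263677610139561481530835371186641976453854967
Sum of its 130 digits: 580.

580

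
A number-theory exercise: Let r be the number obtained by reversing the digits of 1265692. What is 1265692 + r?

4231313

Reverse of 1265692 is 2965621.
1265692 + 2965621 = 4231313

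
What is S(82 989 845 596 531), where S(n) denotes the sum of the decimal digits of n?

8+2+9+8+9+8+4+5+5+9+6+5+3+1 = 82

82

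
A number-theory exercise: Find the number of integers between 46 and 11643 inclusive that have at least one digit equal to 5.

3904

The integers in [46, 11643] that have at least one digit equal to 5: 50, 51, 52, 53, 54, 55, …, 11625, 11635.
3904 qualify.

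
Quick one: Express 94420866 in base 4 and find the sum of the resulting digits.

21

94420866 in base 4 is 11220023332002.
Digit sum: 1+1+2+2+0+0+2+3+3+3+2+0+0+2 = 21.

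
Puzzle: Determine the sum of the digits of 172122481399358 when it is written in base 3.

172122481399358 in base 3 is 211120102202012200010220112202.
Digit sum: 2+1+1+1+2+0+1+0+2+2+0+2+0+1+2+2+0+0+0+1+0+2+2+0+1+1+2+2+0+2 = 32.

32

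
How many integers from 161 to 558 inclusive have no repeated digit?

287

The integers in [161, 558] that have no repeated digit: 162, 163, 164, 165, 167, 168, …, 548, 549.
287 qualify.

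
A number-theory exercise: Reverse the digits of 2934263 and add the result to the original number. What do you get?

6558655

Reverse of 2934263 is 3624392.
2934263 + 3624392 = 6558655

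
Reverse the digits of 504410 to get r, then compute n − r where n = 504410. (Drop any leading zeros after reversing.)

Reverse of 504410 is 14405.
504410 − 14405 = 490005

490005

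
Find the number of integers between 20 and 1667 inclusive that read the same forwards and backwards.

105

The integers in [20, 1667] that read the same forwards and backwards: 22, 33, 44, 55, 66, 77, …, 1551, 1661.
105 qualify.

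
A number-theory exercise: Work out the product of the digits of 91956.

2430

9×1×9×5×6 = 2430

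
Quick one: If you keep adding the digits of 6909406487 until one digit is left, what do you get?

8

6+9+0+9+4+0+6+4+8+7 = 53
5+3 = 8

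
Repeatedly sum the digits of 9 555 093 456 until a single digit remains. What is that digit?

6

9+5+5+5+0+9+3+4+5+6 = 51
5+1 = 6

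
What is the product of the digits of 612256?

720

6×1×2×2×5×6 = 720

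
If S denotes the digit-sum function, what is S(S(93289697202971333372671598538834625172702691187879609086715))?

First digit sum: 292.
2+9+2 = 13.

13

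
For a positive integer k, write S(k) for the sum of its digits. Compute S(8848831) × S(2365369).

S(8848831) = 8+8+4+8+8+3+1 = 40.
S(2365369) = 2+3+6+5+3+6+9 = 34.
40 · 34 = 1360.

1360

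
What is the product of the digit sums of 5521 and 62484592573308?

858

S(5521) = 5+5+2+1 = 13.
S(62484592573308) = 6+2+4+8+4+5+9+2+5+7+3+3+0+8 = 66.
13 · 66 = 858.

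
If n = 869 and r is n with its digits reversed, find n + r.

Reverse of 869 is 968.
869 + 968 = 1837

1837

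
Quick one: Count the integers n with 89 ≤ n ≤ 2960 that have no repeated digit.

1646

The integers in [89, 2960] that have no repeated digit: 89, 90, 91, 92, 93, 94, …, 2958, 2960.
1646 qualify.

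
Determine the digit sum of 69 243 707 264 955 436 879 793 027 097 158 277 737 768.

218

6+9+2+4+3+7+0+7+2+6+4+9+5+5+4+3+6+8+7+9+7+9+3+0+2+7+0+9+7+1+5+8+2+7+7+7+3+7+7+6+8 = 218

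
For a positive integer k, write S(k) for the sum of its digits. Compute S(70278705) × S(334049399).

1584

S(70278705) = 7+0+2+7+8+7+0+5 = 36.
S(334049399) = 3+3+4+0+4+9+3+9+9 = 44.
36 · 44 = 1584.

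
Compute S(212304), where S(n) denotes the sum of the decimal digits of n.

12

2+1+2+3+0+4 = 12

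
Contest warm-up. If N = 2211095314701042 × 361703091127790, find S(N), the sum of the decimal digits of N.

120

2211095314701042 × 361703091127790 = 799760010105540502586468157180
Sum of its 30 digits: 120.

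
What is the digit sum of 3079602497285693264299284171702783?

162

3+0+7+9+6+0+2+4+9+7+2+8+5+6+9+3+2+6+4+2+9+9+2+8+4+1+7+1+7+0+2+7+8+3 = 162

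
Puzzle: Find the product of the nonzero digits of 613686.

5184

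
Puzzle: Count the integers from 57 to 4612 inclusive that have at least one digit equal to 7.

The integers in [57, 4612] that have at least one digit equal to 7: 57, 67, 70, 71, 72, 73, …, 4597, 4607.
1194 qualify.

1194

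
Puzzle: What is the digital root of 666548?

8

6+6+6+5+4+8 = 35
3+5 = 8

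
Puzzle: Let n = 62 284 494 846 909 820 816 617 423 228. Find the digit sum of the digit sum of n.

9

First digit sum: 135.
1+3+5 = 9.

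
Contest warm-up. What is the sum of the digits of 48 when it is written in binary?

2

48 in base 2 is 110000.
Digit sum: 1+1+0+0+0+0 = 2.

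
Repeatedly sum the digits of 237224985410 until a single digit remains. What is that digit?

2

2+3+7+2+2+4+9+8+5+4+1+0 = 47
4+7 = 11
1+1 = 2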